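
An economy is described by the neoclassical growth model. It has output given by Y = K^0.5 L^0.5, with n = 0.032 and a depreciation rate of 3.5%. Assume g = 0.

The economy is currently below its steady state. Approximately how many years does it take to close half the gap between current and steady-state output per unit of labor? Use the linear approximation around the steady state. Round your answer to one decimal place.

about 20.7 years

Near the steady state the convergence rate is λ = (1 − α)(n + δ).
λ = (1 − 0.5) × 0.067 = 0.5 × 0.067 = 0.0335
Half-life = ln 2 / λ = 0.6931 / 0.0335 ≈ 20.69 years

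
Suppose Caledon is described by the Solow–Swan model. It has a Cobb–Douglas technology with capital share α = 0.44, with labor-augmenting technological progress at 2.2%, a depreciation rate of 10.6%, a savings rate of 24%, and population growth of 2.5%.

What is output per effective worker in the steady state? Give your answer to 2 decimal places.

y* = 1.42

In steady state, investment equals break-even investment: s·k^α = (n + g + δ)·k.
Dividing both sides by k: k^(1−α) = s / (n + g + δ).
k^0.56 = 0.24 / (0.025 + 0.022 + 0.106) = 0.24 / 0.153 = 1.5686
k* = 1.5686^(1/0.56) ≈ 2.2342
y* = (k*)^α = 2.2342^0.44 ≈ 1.4243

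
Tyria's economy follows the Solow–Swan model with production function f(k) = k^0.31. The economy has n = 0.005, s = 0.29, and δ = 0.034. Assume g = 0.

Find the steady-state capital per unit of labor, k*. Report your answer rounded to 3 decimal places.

At the steady state, Δk = 0, so s·k^α = (n + δ)·k.
Rearranging, k^(1−α) = s / (n + δ).
k^0.69 = 0.29 / (0.005 + 0.034) = 0.29 / 0.039 = 7.4359
k* = 7.4359^(1/0.69) ≈ 18.3148

k* = 18.315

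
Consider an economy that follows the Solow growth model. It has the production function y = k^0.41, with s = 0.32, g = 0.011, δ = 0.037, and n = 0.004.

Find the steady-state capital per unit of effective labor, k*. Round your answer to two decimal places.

k* = 21.75

Steady state requires s·f(k) = (n + g + δ)·k, i.e. s·k^α = (n + g + δ)·k.
Rearranging, k^(1−α) = s / (n + g + δ).
k^0.59 = 0.32 / (0.004 + 0.011 + 0.037) = 0.32 / 0.052 = 6.1538
k* = 6.1538^(1/0.59) ≈ 21.7536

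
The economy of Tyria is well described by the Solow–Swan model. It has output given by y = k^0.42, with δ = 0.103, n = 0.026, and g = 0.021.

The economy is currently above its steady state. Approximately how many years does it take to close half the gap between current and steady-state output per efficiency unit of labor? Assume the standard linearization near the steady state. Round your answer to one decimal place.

Near the steady state the convergence rate is λ = (1 − α)(n + g + δ).
λ = (1 − 0.42) × 0.150 = 0.58 × 0.150 = 0.0870
Half-life = ln 2 / λ = 0.6931 / 0.0870 ≈ 7.97 years

t_½ ≈ 8.0 years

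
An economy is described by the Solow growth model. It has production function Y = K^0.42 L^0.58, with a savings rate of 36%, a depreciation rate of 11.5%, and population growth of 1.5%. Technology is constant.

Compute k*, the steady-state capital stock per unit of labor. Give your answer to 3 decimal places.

At the steady state, Δk = 0, so s·k^α = (n + δ)·k.
Dividing both sides by k: k^(1−α) = s / (n + δ).
k^0.58 = 0.36 / (0.015 + 0.115) = 0.36 / 0.130 = 2.7692
k* = 2.7692^(1/0.58) ≈ 5.7900

k* = 5.790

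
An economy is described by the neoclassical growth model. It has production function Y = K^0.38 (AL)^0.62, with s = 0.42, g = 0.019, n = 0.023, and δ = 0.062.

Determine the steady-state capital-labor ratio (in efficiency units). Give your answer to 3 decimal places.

k* = 9.501

Steady state requires s·f(k) = (n + g + δ)·k, i.e. s·k^α = (n + g + δ)·k.
Rearranging, k^(1−α) = s / (n + g + δ).
k^0.62 = 0.42 / (0.023 + 0.019 + 0.062) = 0.42 / 0.104 = 4.0385
k* = 4.0385^(1/0.62) ≈ 9.5011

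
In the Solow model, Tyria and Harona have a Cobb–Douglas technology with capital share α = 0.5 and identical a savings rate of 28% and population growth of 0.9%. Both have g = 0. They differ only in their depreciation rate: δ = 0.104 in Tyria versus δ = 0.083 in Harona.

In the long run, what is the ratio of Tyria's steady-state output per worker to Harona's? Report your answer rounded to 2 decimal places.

Steady-state y* = [s/(n + δ)]^(α/(1−α)), so the ratio is [ (s_T/(n + δ)_T) / (s_H/(n + δ)_H) ]^1.
s_T/(n + δ)_T = 0.28/0.113 = 2.4779; s_H/(n + δ)_H = 0.28/0.092 = 3.0435.
Ratio = (2.4779/3.0435)^1 = 0.8142^1 ≈ 0.8142

ratio ≈ 0.81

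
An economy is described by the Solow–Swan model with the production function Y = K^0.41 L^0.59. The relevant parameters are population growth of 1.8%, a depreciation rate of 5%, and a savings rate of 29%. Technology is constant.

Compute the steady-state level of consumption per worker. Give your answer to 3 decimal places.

c* ≈ 1.945

In steady state, investment equals break-even investment: s·k^α = (n + δ)·k.
Dividing both sides by k: k^(1−α) = s / (n + δ).
k^0.59 = 0.29 / (0.018 + 0.050) = 0.29 / 0.068 = 4.2647
k* = 4.2647^(1/0.59) ≈ 11.6844
y* = (k*)^α = 11.6844^0.41 ≈ 2.7398
c* = (1 − s)·y* = (1 − 0.29) × 2.7398 ≈ 1.9453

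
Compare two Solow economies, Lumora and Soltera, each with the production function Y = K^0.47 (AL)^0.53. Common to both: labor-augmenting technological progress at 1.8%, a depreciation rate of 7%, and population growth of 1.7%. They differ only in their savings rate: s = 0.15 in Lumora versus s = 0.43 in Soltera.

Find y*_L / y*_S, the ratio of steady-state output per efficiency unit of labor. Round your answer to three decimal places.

y*_L / y*_S ≈ 0.393

Steady-state y* = [s/(n + g + δ)]^(α/(1−α)), so the ratio is [ (s_L/(n + g + δ)_L) / (s_S/(n + g + δ)_S) ]^0.8868.
s_L/(n + g + δ)_L = 0.15/0.105 = 1.4286; s_S/(n + g + δ)_S = 0.43/0.105 = 4.0952.
Ratio = (1.4286/4.0952)^0.8868 = 0.3488^0.8868 ≈ 0.3930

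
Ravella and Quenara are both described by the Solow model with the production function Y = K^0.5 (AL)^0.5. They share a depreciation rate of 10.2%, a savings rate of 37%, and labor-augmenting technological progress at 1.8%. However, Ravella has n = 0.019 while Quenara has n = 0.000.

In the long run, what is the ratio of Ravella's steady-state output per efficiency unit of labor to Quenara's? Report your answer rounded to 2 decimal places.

Steady-state y* = [s/(n + g + δ)]^(α/(1−α)), so the ratio is [ (s_R/(n + g + δ)_R) / (s_Q/(n + g + δ)_Q) ]^1.
s_R/(n + g + δ)_R = 0.37/0.139 = 2.6619; s_Q/(n + g + δ)_Q = 0.37/0.120 = 3.0833.
Ratio = (2.6619/3.0833)^1 = 0.8633^1 ≈ 0.8633

y*_R / y*_Q ≈ 0.86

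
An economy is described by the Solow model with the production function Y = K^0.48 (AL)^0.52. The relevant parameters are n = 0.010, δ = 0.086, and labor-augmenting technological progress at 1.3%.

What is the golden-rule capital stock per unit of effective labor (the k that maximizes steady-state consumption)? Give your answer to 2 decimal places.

k_gold ≈ 17.30

The golden rule sets f'(k) = n + g + δ, i.e. α·k^(α−1) = n + g + δ.
So k^(1−α) = α / (n + g + δ) = 0.48 / 0.109 = 4.4037.
k_gold = 4.4037^(1/0.52) ≈ 17.3026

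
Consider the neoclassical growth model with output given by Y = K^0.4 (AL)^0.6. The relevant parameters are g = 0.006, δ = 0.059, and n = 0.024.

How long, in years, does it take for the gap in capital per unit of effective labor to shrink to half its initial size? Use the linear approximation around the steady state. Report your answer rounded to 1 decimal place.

t_½ ≈ 13.0 years

Near the steady state the convergence rate is λ = (1 − α)(n + g + δ).
λ = (1 − 0.4) × 0.089 = 0.6 × 0.089 = 0.0534
Half-life = ln 2 / λ = 0.6931 / 0.0534 ≈ 12.98 years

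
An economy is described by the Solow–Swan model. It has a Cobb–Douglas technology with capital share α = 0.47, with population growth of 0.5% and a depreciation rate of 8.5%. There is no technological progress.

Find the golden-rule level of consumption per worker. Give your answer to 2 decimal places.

c_gold ≈ 2.30

At the golden rule, f'(k) = n + δ, so α·k^(α−1) = n + δ and k_gold = (α/(n + δ))^(1/(1−α)).
k_gold = (0.47/0.090)^(1/0.53) = 5.2222^1.8868 ≈ 22.6176
c_gold = f(k_gold) − (n + δ)·k_gold = 4.3310 − 0.090×22.6176 ≈ 2.2954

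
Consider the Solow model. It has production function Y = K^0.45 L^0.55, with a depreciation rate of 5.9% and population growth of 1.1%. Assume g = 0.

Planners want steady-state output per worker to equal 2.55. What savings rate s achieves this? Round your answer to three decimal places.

Steady state requires s·f(k) = (n + δ)·k, i.e. s·k^α = (n + δ)·k.
Since y* = [s/(n + δ)]^(α/(1−α)), we have s/(n + δ) = (y*)^((1−α)/α) = 2.55^1.2222 = 3.1396.
Therefore s = 3.1396 × (n + δ) = 3.1396 × 0.070 = 0.2198.

s ≈ 0.220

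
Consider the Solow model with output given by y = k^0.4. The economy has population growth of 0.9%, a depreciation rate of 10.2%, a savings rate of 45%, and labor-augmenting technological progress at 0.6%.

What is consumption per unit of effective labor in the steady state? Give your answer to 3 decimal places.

c* ≈ 1.350

Steady state requires s·f(k) = (n + g + δ)·k, i.e. s·k^α = (n + g + δ)·k.
Rearranging, k^(1−α) = s / (n + g + δ).
k^0.6 = 0.45 / (0.009 + 0.006 + 0.102) = 0.45 / 0.117 = 3.8462
k* = 3.8462^(1/0.6) ≈ 9.4418
y* = (k*)^α = 9.4418^0.4 ≈ 2.4548
c* = (1 − s)·y* = (1 − 0.45) × 2.4548 ≈ 1.3501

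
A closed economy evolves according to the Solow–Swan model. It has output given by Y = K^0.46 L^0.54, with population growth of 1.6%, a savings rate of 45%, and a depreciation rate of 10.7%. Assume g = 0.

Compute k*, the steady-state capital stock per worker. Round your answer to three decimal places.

At the steady state, Δk = 0, so s·k^α = (n + δ)·k.
Dividing both sides by k: k^(1−α) = s / (n + δ).
k^0.54 = 0.45 / (0.016 + 0.107) = 0.45 / 0.123 = 3.6585
k* = 3.6585^(1/0.54) ≈ 11.0447

k* ≈ 11.045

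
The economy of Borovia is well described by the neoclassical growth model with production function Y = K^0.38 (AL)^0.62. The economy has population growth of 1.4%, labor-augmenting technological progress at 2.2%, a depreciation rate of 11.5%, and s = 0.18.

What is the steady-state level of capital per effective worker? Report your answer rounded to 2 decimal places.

k* = 1.33

In steady state, investment equals break-even investment: s·k^α = (n + g + δ)·k.
Dividing both sides by k: k^(1−α) = s / (n + g + δ).
k^0.62 = 0.18 / (0.014 + 0.022 + 0.115) = 0.18 / 0.151 = 1.1921
k* = 1.1921^(1/0.62) ≈ 1.3277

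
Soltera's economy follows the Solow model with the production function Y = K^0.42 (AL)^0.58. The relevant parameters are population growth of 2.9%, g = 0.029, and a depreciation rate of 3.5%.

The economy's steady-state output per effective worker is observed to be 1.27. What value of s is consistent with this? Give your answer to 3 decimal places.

s ≈ 0.129

Steady state requires s·f(k) = (n + g + δ)·k, i.e. s·k^α = (n + g + δ)·k.
Since y* = [s/(n + g + δ)]^(α/(1−α)), we have s/(n + g + δ) = (y*)^((1−α)/α) = 1.27^1.381 = 1.3911.
Therefore s = 1.3911 × (n + g + δ) = 1.3911 × 0.093 = 0.1294.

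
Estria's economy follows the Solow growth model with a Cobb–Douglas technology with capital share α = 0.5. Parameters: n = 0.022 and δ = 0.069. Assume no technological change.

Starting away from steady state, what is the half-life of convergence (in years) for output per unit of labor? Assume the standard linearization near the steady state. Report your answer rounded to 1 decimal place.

Near the steady state the convergence rate is λ = (1 − α)(n + δ).
λ = (1 − 0.5) × 0.091 = 0.5 × 0.091 = 0.0455
Half-life = ln 2 / λ = 0.6931 / 0.0455 ≈ 15.23 years

t_½ ≈ 15.2 years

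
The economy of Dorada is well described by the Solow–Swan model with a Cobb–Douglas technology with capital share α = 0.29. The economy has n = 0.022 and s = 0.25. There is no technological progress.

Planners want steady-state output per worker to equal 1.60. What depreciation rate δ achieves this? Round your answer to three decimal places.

At the steady state, Δk = 0, so s·k^α = (n + δ)·k.
Since y* = [s/(n + δ)]^(α/(1−α)), we have s/(n + δ) = (y*)^((1−α)/α) = 1.60^2.4483 = 3.1604.
Therefore n + δ = s / 3.1604 = 0.25 / 3.1604 = 0.0791, so δ = 0.0791 − 0.022 = 0.0571.

δ ≈ 0.057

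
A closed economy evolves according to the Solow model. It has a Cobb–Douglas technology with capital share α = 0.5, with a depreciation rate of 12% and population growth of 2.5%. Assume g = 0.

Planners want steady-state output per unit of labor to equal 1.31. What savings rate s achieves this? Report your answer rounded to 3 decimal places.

s ≈ 0.190

Steady state requires s·f(k) = (n + δ)·k, i.e. s·k^α = (n + δ)·k.
Since y* = [s/(n + δ)]^(α/(1−α)), we have s/(n + δ) = (y*)^((1−α)/α) = 1.31^1 = 1.3100.
Therefore s = 1.3100 × (n + δ) = 1.3100 × 0.145 = 0.1900.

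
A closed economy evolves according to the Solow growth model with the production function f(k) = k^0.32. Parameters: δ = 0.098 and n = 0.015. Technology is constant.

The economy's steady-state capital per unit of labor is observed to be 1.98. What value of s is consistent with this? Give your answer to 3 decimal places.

s ≈ 0.180

In steady state, investment equals break-even investment: s·k^α = (n + δ)·k.
So s / (n + δ) = (k*)^(1−α) = 1.98^0.68 = 1.5912.
Therefore s = 1.5912 × (n + δ) = 1.5912 × 0.113 = 0.1798.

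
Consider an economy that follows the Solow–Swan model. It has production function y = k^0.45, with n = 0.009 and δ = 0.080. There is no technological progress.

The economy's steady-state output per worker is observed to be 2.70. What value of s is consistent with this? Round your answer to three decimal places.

At the steady state, Δk = 0, so s·k^α = (n + δ)·k.
Since y* = [s/(n + δ)]^(α/(1−α)), we have s/(n + δ) = (y*)^((1−α)/α) = 2.70^1.2222 = 3.3668.
Therefore s = 3.3668 × (n + δ) = 3.3668 × 0.089 = 0.2996.

s ≈ 0.300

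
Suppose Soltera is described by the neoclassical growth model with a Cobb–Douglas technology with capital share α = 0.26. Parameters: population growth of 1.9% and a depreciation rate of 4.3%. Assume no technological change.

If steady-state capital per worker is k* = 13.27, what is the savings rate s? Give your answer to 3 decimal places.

Steady state requires s·f(k) = (n + δ)·k, i.e. s·k^α = (n + δ)·k.
So s / (n + δ) = (k*)^(1−α) = 13.27^0.74 = 6.7752.
Therefore s = 6.7752 × (n + δ) = 6.7752 × 0.062 = 0.4201.

s ≈ 0.420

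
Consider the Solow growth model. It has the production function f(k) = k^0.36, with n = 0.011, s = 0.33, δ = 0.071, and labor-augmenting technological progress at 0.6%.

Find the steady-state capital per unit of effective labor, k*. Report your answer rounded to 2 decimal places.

Steady state requires s·f(k) = (n + g + δ)·k, i.e. s·k^α = (n + g + δ)·k.
Rearranging, k^(1−α) = s / (n + g + δ).
k^0.64 = 0.33 / (0.011 + 0.006 + 0.071) = 0.33 / 0.088 = 3.7500
k* = 3.7500^(1/0.64) ≈ 7.8872

k* = 7.89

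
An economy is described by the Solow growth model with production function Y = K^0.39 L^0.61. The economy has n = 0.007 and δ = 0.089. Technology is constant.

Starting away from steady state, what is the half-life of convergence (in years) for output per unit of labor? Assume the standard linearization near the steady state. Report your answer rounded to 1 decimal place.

Near the steady state the convergence rate is λ = (1 − α)(n + δ).
λ = (1 − 0.39) × 0.096 = 0.61 × 0.096 = 0.05856
Half-life = ln 2 / λ = 0.6931 / 0.05856 ≈ 11.84 years

half-life ≈ 11.8 years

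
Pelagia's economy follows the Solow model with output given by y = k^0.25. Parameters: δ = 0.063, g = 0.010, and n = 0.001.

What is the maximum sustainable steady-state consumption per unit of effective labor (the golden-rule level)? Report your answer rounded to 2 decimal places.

c_gold ≈ 1.13

At the golden rule, f'(k) = n + g + δ, so α·k^(α−1) = n + g + δ and k_gold = (α/(n + g + δ))^(1/(1−α)).
k_gold = (0.25/0.074)^(1/0.75) = 3.3784^1.3333 ≈ 5.0691
c_gold = f(k_gold) − (n + g + δ)·k_gold = 1.5005 − 0.074×5.0691 ≈ 1.1254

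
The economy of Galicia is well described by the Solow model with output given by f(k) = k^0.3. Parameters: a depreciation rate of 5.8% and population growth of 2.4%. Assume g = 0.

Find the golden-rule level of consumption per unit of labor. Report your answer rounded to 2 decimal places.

c_gold ≈ 1.22

At the golden rule, f'(k) = n + δ, so α·k^(α−1) = n + δ and k_gold = (α/(n + δ))^(1/(1−α)).
k_gold = (0.3/0.082)^(1/0.7) = 3.6585^1.4286 ≈ 6.3787
c_gold = f(k_gold) − (n + δ)·k_gold = 1.7435 − 0.082×6.3787 ≈ 1.2204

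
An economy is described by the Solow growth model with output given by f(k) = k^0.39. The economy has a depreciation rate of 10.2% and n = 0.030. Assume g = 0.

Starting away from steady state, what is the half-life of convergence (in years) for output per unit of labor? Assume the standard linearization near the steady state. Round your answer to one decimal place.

about 8.6 years

Near the steady state the convergence rate is λ = (1 − α)(n + δ).
λ = (1 − 0.39) × 0.132 = 0.61 × 0.132 = 0.08052
Half-life = ln 2 / λ = 0.6931 / 0.08052 ≈ 8.61 years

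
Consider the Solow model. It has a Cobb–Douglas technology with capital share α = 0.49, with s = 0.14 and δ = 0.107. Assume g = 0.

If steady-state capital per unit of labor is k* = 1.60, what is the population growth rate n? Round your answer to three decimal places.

n ≈ 0.003

Steady state requires s·f(k) = (n + δ)·k, i.e. s·k^α = (n + δ)·k.
So s / (n + δ) = (k*)^(1−α) = 1.60^0.51 = 1.2709.
Therefore n + δ = s / 1.2709 = 0.14 / 1.2709 = 0.1102, so n = 0.1102 − 0.107 = 0.0032.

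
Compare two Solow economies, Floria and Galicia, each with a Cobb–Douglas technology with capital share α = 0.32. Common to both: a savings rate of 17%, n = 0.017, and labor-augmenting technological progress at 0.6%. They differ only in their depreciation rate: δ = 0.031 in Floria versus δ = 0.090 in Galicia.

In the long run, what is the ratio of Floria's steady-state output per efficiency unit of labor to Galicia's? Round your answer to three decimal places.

Steady-state y* = [s/(n + g + δ)]^(α/(1−α)), so the ratio is [ (s_F/(n + g + δ)_F) / (s_G/(n + g + δ)_G) ]^0.4706.
s_F/(n + g + δ)_F = 0.17/0.054 = 3.1481; s_G/(n + g + δ)_G = 0.17/0.113 = 1.5044.
Ratio = (3.1481/1.5044)^0.4706 = 2.0926^0.4706 ≈ 1.4155

y*_F / y*_G ≈ 1.416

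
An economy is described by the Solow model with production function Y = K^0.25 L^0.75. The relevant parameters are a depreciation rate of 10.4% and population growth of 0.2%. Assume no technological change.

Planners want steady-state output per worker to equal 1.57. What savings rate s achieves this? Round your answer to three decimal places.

At the steady state, Δk = 0, so s·k^α = (n + δ)·k.
Since y* = [s/(n + δ)]^(α/(1−α)), we have s/(n + δ) = (y*)^((1−α)/α) = 1.57^3 = 3.8699.
Therefore s = 3.8699 × (n + δ) = 3.8699 × 0.106 = 0.4102.

s ≈ 0.410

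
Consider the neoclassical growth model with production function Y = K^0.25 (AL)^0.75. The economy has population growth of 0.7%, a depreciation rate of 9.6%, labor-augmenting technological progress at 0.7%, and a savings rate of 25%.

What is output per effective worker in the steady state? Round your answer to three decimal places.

y* ≈ 1.315

At the steady state, Δk = 0, so s·k^α = (n + g + δ)·k.
Rearranging, k^(1−α) = s / (n + g + δ).
k^0.75 = 0.25 / (0.007 + 0.007 + 0.096) = 0.25 / 0.110 = 2.2727
k* = 2.2727^(1/0.75) ≈ 2.9881
y* = (k*)^α = 2.9881^0.25 ≈ 1.3148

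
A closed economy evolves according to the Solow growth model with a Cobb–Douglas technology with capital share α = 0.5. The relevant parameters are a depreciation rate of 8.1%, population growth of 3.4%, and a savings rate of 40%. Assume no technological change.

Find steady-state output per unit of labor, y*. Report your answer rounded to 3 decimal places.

y* = 3.478

In steady state, investment equals break-even investment: s·k^α = (n + δ)·k.
Dividing both sides by k: k^(1−α) = s / (n + δ).
k^0.5 = 0.40 / (0.034 + 0.081) = 0.40 / 0.115 = 3.4783
k* = 3.4783^(1/0.5) ≈ 12.0986
y* = (k*)^α = 12.0986^0.5 ≈ 3.4783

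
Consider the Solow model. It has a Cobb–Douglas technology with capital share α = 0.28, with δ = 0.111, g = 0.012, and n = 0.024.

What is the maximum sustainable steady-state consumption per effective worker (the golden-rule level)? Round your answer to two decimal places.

At the golden rule, f'(k) = n + g + δ, so α·k^(α−1) = n + g + δ and k_gold = (α/(n + g + δ))^(1/(1−α)).
k_gold = (0.28/0.147)^(1/0.72) = 1.9048^1.3889 ≈ 2.4473
c_gold = f(k_gold) − (n + g + δ)·k_gold = 1.2848 − 0.147×2.4473 ≈ 0.9250

c_gold ≈ 0.93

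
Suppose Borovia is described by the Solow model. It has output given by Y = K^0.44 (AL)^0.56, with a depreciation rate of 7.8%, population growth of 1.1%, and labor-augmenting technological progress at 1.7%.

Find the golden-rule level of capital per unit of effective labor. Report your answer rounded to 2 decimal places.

k_gold ≈ 12.70

The golden rule sets f'(k) = n + g + δ, i.e. α·k^(α−1) = n + g + δ.
So k^(1−α) = α / (n + g + δ) = 0.44 / 0.106 = 4.1509.
k_gold = 4.1509^(1/0.56) ≈ 12.7006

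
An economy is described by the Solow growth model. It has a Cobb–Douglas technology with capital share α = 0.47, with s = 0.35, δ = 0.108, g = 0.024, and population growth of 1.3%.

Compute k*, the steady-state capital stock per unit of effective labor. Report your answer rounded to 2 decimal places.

k* ≈ 5.27

At the steady state, Δk = 0, so s·k^α = (n + g + δ)·k.
Rearranging, k^(1−α) = s / (n + g + δ).
k^0.53 = 0.35 / (0.013 + 0.024 + 0.108) = 0.35 / 0.145 = 2.4138
k* = 2.4138^(1/0.53) ≈ 5.2732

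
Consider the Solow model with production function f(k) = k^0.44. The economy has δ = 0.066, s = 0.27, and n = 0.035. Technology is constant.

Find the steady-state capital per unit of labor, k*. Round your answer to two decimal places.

At the steady state, Δk = 0, so s·k^α = (n + δ)·k.
Dividing both sides by k: k^(1−α) = s / (n + δ).
k^0.56 = 0.27 / (0.035 + 0.066) = 0.27 / 0.101 = 2.6733
k* = 2.6733^(1/0.56) ≈ 5.7888

k* = 5.79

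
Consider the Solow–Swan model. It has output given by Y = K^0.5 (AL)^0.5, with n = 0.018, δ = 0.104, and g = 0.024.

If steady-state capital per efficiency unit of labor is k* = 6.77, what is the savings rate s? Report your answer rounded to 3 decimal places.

Steady state requires s·f(k) = (n + g + δ)·k, i.e. s·k^α = (n + g + δ)·k.
So s / (n + g + δ) = (k*)^(1−α) = 6.77^0.5 = 2.6019.
Therefore s = 2.6019 × (n + g + δ) = 2.6019 × 0.146 = 0.3799.

s ≈ 0.380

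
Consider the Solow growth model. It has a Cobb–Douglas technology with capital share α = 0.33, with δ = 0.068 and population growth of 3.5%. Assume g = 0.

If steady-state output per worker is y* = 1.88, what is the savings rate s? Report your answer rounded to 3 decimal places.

Steady state requires s·f(k) = (n + δ)·k, i.e. s·k^α = (n + δ)·k.
Since y* = [s/(n + δ)]^(α/(1−α)), we have s/(n + δ) = (y*)^((1−α)/α) = 1.88^2.0303 = 3.6027.
Therefore s = 3.6027 × (n + δ) = 3.6027 × 0.103 = 0.3711.

s ≈ 0.371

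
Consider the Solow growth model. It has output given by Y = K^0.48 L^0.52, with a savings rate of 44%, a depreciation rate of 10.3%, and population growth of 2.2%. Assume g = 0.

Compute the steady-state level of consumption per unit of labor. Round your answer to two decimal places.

c* = 1.79

Steady state requires s·f(k) = (n + δ)·k, i.e. s·k^α = (n + δ)·k.
Rearranging, k^(1−α) = s / (n + δ).
k^0.52 = 0.44 / (0.022 + 0.103) = 0.44 / 0.125 = 3.5200
k* = 3.5200^(1/0.52) ≈ 11.2472
y* = (k*)^α = 11.2472^0.48 ≈ 3.1952
c* = (1 − s)·y* = (1 − 0.44) × 3.1952 ≈ 1.7893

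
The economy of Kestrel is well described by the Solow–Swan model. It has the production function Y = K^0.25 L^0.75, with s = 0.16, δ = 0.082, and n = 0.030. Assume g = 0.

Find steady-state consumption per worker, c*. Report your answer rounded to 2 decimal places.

Steady state requires s·f(k) = (n + δ)·k, i.e. s·k^α = (n + δ)·k.
Dividing both sides by k: k^(1−α) = s / (n + δ).
k^0.75 = 0.16 / (0.030 + 0.082) = 0.16 / 0.112 = 1.4286
k* = 1.4286^(1/0.75) ≈ 1.6090
y* = (k*)^α = 1.6090^0.25 ≈ 1.1263
c* = (1 − s)·y* = (1 − 0.16) × 1.1263 ≈ 0.9461

c* = 0.95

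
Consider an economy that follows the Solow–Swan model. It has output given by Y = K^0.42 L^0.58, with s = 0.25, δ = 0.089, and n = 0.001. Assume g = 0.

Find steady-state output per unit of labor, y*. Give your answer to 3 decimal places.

y* ≈ 2.096

In steady state, investment equals break-even investment: s·k^α = (n + δ)·k.
Dividing both sides by k: k^(1−α) = s / (n + δ).
k^0.58 = 0.25 / (0.001 + 0.089) = 0.25 / 0.090 = 2.7778
k* = 2.7778^(1/0.58) ≈ 5.8211
y* = (k*)^α = 5.8211^0.42 ≈ 2.0956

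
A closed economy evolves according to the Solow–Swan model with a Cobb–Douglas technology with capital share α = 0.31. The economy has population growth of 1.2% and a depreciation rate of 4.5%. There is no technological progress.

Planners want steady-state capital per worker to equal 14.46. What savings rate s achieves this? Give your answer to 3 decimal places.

In steady state, investment equals break-even investment: s·k^α = (n + δ)·k.
So s / (n + δ) = (k*)^(1−α) = 14.46^0.69 = 6.3171.
Therefore s = 6.3171 × (n + δ) = 6.3171 × 0.057 = 0.3601.

s ≈ 0.360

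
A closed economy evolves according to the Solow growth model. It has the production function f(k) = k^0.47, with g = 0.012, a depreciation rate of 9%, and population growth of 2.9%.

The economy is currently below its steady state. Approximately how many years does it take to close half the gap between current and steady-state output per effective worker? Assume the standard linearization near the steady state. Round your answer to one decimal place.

half-life ≈ 10.0 years

Near the steady state the convergence rate is λ = (1 − α)(n + g + δ).
λ = (1 − 0.47) × 0.131 = 0.53 × 0.131 = 0.06943
Half-life = ln 2 / λ = 0.6931 / 0.06943 ≈ 9.98 years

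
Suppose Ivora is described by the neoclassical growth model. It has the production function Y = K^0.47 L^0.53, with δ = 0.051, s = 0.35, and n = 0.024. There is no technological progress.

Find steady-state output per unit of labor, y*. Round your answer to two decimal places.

y* = 3.92

At the steady state, Δk = 0, so s·k^α = (n + δ)·k.
Rearranging, k^(1−α) = s / (n + δ).
k^0.53 = 0.35 / (0.024 + 0.051) = 0.35 / 0.075 = 4.6667
k* = 4.6667^(1/0.53) ≈ 18.2929
y* = (k*)^α = 18.2929^0.47 ≈ 3.9199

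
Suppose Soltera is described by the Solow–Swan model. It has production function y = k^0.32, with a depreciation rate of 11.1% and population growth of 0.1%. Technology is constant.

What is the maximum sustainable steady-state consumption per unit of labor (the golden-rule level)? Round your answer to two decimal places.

At the golden rule, f'(k) = n + δ, so α·k^(α−1) = n + δ and k_gold = (α/(n + δ))^(1/(1−α)).
k_gold = (0.32/0.112)^(1/0.68) = 2.8571^1.4706 ≈ 4.6826
c_gold = f(k_gold) − (n + δ)·k_gold = 1.6389 − 0.112×4.6826 ≈ 1.1144

c_gold ≈ 1.11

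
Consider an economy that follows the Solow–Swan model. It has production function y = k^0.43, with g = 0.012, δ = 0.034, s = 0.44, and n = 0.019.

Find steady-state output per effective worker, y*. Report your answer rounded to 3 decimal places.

Steady state requires s·f(k) = (n + g + δ)·k, i.e. s·k^α = (n + g + δ)·k.
Rearranging, k^(1−α) = s / (n + g + δ).
k^0.57 = 0.44 / (0.019 + 0.012 + 0.034) = 0.44 / 0.065 = 6.7692
k* = 6.7692^(1/0.57) ≈ 28.6473
y* = (k*)^α = 28.6473^0.43 ≈ 4.2320

y* = 4.232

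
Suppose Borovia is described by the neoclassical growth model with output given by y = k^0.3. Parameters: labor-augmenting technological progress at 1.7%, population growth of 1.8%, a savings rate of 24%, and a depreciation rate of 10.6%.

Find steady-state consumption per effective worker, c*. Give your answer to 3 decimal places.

Steady state requires s·f(k) = (n + g + δ)·k, i.e. s·k^α = (n + g + δ)·k.
Rearranging, k^(1−α) = s / (n + g + δ).
k^0.7 = 0.24 / (0.018 + 0.017 + 0.106) = 0.24 / 0.141 = 1.7021
k* = 1.7021^(1/0.7) ≈ 2.1379
y* = (k*)^α = 2.1379^0.3 ≈ 1.2560
c* = (1 − s)·y* = (1 − 0.24) × 1.2560 ≈ 0.9546

c* = 0.955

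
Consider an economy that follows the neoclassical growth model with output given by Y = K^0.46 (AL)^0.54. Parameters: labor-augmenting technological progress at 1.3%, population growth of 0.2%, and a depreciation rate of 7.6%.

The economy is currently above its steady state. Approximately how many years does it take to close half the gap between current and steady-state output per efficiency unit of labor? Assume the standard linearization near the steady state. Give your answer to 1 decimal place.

t_½ ≈ 14.1 years

Near the steady state the convergence rate is λ = (1 − α)(n + g + δ).
λ = (1 − 0.46) × 0.091 = 0.54 × 0.091 = 0.04914
Half-life = ln 2 / λ = 0.6931 / 0.04914 ≈ 14.10 years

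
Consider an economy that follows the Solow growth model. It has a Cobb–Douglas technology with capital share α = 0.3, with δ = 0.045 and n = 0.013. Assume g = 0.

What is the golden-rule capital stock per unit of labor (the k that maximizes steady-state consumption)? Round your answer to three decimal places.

k_gold ≈ 10.461

The golden rule sets f'(k) = n + δ, i.e. α·k^(α−1) = n + δ.
So k^(1−α) = α / (n + δ) = 0.3 / 0.058 = 5.1724.
k_gold = 5.1724^(1/0.7) ≈ 10.4607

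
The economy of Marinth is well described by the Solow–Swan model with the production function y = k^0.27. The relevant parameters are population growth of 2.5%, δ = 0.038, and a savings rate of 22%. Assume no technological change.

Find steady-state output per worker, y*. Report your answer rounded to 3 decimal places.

y* = 1.588

Steady state requires s·f(k) = (n + δ)·k, i.e. s·k^α = (n + δ)·k.
Rearranging, k^(1−α) = s / (n + δ).
k^0.73 = 0.22 / (0.025 + 0.038) = 0.22 / 0.063 = 3.4921
k* = 3.4921^(1/0.73) ≈ 5.5457
y* = (k*)^α = 5.5457^0.27 ≈ 1.5881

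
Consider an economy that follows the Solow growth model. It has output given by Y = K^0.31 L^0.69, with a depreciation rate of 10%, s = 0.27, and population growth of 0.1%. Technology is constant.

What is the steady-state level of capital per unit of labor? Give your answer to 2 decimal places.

In steady state, investment equals break-even investment: s·k^α = (n + δ)·k.
Dividing both sides by k: k^(1−α) = s / (n + δ).
k^0.69 = 0.27 / (0.001 + 0.100) = 0.27 / 0.101 = 2.6733
k* = 2.6733^(1/0.69) ≈ 4.1582

k* = 4.16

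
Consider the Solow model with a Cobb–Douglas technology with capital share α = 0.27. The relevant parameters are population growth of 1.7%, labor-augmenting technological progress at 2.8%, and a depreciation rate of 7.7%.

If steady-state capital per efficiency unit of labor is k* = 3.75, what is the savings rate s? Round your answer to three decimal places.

s ≈ 0.320

Steady state requires s·f(k) = (n + g + δ)·k, i.e. s·k^α = (n + g + δ)·k.
So s / (n + g + δ) = (k*)^(1−α) = 3.75^0.73 = 2.6245.
Therefore s = 2.6245 × (n + g + δ) = 2.6245 × 0.122 = 0.3202.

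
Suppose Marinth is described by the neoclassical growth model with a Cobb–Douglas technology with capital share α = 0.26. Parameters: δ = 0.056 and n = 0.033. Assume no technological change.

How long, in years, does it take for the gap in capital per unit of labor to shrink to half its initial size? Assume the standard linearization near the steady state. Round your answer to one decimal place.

Near the steady state the convergence rate is λ = (1 − α)(n + δ).
λ = (1 − 0.26) × 0.089 = 0.74 × 0.089 = 0.06586
Half-life = ln 2 / λ = 0.6931 / 0.06586 ≈ 10.52 years

half-life ≈ 10.5 years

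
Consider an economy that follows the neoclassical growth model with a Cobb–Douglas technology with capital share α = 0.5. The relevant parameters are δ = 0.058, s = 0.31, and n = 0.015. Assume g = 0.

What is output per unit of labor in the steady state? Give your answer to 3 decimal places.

In steady state, investment equals break-even investment: s·k^α = (n + δ)·k.
Rearranging, k^(1−α) = s / (n + δ).
k^0.5 = 0.31 / (0.015 + 0.058) = 0.31 / 0.073 = 4.2466
k* = 4.2466^(1/0.5) ≈ 18.0336
y* = (k*)^α = 18.0336^0.5 ≈ 4.2466

y* = 4.247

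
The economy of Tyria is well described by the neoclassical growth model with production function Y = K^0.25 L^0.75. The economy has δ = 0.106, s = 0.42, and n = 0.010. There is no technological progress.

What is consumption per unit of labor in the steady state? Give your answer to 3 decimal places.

At the steady state, Δk = 0, so s·k^α = (n + δ)·k.
Dividing both sides by k: k^(1−α) = s / (n + δ).
k^0.75 = 0.42 / (0.010 + 0.106) = 0.42 / 0.116 = 3.6207
k* = 3.6207^(1/0.75) ≈ 5.5598
y* = (k*)^α = 5.5598^0.25 ≈ 1.5356
c* = (1 − s)·y* = (1 − 0.42) × 1.5356 ≈ 0.8906

c* ≈ 0.891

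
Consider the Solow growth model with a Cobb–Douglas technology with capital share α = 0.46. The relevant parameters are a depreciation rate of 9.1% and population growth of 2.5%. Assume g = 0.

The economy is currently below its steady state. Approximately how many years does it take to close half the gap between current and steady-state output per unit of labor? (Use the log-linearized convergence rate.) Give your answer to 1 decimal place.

t_½ ≈ 11.1 years

Near the steady state the convergence rate is λ = (1 − α)(n + δ).
λ = (1 − 0.46) × 0.116 = 0.54 × 0.116 = 0.06264
Half-life = ln 2 / λ = 0.6931 / 0.06264 ≈ 11.06 years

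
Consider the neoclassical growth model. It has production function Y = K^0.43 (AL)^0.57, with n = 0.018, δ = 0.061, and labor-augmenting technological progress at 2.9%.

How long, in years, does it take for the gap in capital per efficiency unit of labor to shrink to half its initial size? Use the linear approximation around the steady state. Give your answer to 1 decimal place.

half-life ≈ 11.3 years

Near the steady state the convergence rate is λ = (1 − α)(n + g + δ).
λ = (1 − 0.43) × 0.108 = 0.57 × 0.108 = 0.06156
Half-life = ln 2 / λ = 0.6931 / 0.06156 ≈ 11.26 years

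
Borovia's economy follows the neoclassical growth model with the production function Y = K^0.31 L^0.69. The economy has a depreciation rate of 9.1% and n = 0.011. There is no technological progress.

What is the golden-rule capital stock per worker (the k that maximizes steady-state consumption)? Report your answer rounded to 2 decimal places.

k_gold ≈ 5.01

The golden rule sets f'(k) = n + δ, i.e. α·k^(α−1) = n + δ.
So k^(1−α) = α / (n + δ) = 0.31 / 0.102 = 3.0392.
k_gold = 3.0392^(1/0.69) ≈ 5.0078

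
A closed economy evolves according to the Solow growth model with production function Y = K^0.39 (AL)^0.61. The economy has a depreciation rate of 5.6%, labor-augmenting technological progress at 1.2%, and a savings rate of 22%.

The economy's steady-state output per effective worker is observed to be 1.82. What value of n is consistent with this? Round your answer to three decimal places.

n ≈ 0.018

At the steady state, Δk = 0, so s·k^α = (n + g + δ)·k.
Since y* = [s/(n + g + δ)]^(α/(1−α)), we have s/(n + g + δ) = (y*)^((1−α)/α) = 1.82^1.5641 = 2.5514.
Therefore n + g + δ = s / 2.5514 = 0.22 / 2.5514 = 0.0862, so n = 0.0862 − 0.068 = 0.0182.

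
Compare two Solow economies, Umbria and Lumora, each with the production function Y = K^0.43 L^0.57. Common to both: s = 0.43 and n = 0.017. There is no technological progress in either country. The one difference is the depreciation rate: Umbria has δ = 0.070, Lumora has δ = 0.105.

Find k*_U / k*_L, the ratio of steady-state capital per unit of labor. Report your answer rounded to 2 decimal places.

k*_U / k*_L ≈ 1.81

Steady-state k* = [s/(n + δ)]^(1/(1−α)), so the ratio is [ (s_U/(n + δ)_U) / (s_L/(n + δ)_L) ]^1.7544.
s_U/(n + δ)_U = 0.43/0.087 = 4.9425; s_L/(n + δ)_L = 0.43/0.122 = 3.5246.
Ratio = (4.9425/3.5246)^1.7544 = 1.4023^1.7544 ≈ 1.8097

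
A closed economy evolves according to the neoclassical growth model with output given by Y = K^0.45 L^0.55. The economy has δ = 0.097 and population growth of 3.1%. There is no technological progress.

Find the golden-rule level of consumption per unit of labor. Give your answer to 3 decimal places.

At the golden rule, f'(k) = n + δ, so α·k^(α−1) = n + δ and k_gold = (α/(n + δ))^(1/(1−α)).
k_gold = (0.45/0.128)^(1/0.55) = 3.5156^1.8182 ≈ 9.8341
c_gold = f(k_gold) − (n + δ)·k_gold = 2.7972 − 0.128×9.8341 ≈ 1.5384

c_gold ≈ 1.538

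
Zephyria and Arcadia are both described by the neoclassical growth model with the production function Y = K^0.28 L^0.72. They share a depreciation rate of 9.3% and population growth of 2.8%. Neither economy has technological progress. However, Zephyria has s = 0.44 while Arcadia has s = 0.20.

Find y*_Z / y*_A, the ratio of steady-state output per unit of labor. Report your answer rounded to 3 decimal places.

Steady-state y* = [s/(n + δ)]^(α/(1−α)), so the ratio is [ (s_Z/(n + δ)_Z) / (s_A/(n + δ)_A) ]^0.3889.
s_Z/(n + δ)_Z = 0.44/0.121 = 3.6364; s_A/(n + δ)_A = 0.20/0.121 = 1.6529.
Ratio = (3.6364/1.6529)^0.3889 = 2.2000^0.3889 ≈ 1.3588

ratio ≈ 1.359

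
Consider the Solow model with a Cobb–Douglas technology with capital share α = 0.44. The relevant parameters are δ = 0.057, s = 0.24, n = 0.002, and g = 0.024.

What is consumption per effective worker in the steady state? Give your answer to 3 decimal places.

In steady state, investment equals break-even investment: s·k^α = (n + g + δ)·k.
Dividing both sides by k: k^(1−α) = s / (n + g + δ).
k^0.56 = 0.24 / (0.002 + 0.024 + 0.057) = 0.24 / 0.083 = 2.8916
k* = 2.8916^(1/0.56) ≈ 6.6598
y* = (k*)^α = 6.6598^0.44 ≈ 2.3032
c* = (1 − s)·y* = (1 − 0.24) × 2.3032 ≈ 1.7504

c* ≈ 1.750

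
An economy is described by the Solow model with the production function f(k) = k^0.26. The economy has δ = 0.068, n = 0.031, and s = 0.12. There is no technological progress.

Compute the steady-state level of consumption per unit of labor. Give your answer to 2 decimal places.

c* ≈ 0.94

In steady state, investment equals break-even investment: s·k^α = (n + δ)·k.
Rearranging, k^(1−α) = s / (n + δ).
k^0.74 = 0.12 / (0.031 + 0.068) = 0.12 / 0.099 = 1.2121
k* = 1.2121^(1/0.74) ≈ 1.2969
y* = (k*)^α = 1.2969^0.26 ≈ 1.0699
c* = (1 − s)·y* = (1 − 0.12) × 1.0699 ≈ 0.9415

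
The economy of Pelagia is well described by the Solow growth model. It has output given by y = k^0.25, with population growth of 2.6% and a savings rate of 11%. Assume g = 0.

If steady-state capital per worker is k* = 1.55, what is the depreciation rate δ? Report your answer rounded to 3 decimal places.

δ ≈ 0.053

In steady state, investment equals break-even investment: s·k^α = (n + δ)·k.
So s / (n + δ) = (k*)^(1−α) = 1.55^0.75 = 1.3891.
Therefore n + δ = s / 1.3891 = 0.11 / 1.3891 = 0.0792, so δ = 0.0792 − 0.026 = 0.0532.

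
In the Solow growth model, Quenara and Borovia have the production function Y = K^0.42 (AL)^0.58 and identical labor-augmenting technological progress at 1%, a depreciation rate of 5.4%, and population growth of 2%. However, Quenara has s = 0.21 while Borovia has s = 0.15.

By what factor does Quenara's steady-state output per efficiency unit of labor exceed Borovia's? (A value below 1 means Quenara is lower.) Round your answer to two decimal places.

y*_Q / y*_B ≈ 1.28

Steady-state y* = [s/(n + g + δ)]^(α/(1−α)), so the ratio is [ (s_Q/(n + g + δ)_Q) / (s_B/(n + g + δ)_B) ]^0.7241.
s_Q/(n + g + δ)_Q = 0.21/0.084 = 2.5000; s_B/(n + g + δ)_B = 0.15/0.084 = 1.7857.
Ratio = (2.5000/1.7857)^0.7241 = 1.4000^0.7241 ≈ 1.2759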